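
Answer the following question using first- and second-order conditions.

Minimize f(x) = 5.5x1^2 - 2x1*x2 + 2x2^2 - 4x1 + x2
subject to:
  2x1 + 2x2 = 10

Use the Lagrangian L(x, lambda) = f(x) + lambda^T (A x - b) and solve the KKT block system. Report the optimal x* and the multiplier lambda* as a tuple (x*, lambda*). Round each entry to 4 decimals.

Form the Lagrangian:
  L(x, lambda) = (1/2) x^T Q x + c^T x + lambda^T (A x - b)
Stationarity (grad_x L = 0): Q x + c + A^T lambda = 0.
Primal feasibility: A x = b.

This gives the KKT block system:
  [ Q   A^T ] [ x     ]   [-c ]
  [ A    0  ] [ lambda ] = [ b ]

Solving the linear system:
  x*      = (1.8421, 3.1579)
  lambda* = (-4.9737)
  f(x*)   = 22.7632

x* = (1.8421, 3.1579), lambda* = (-4.9737)


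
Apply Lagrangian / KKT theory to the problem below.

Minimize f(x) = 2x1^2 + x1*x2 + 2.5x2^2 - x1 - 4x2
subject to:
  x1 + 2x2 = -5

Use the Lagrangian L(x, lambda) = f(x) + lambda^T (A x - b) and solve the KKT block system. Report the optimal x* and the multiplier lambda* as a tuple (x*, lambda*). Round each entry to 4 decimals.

Form the Lagrangian:
  L(x, lambda) = (1/2) x^T Q x + c^T x + lambda^T (A x - b)
Stationarity (grad_x L = 0): Q x + c + A^T lambda = 0.
Primal feasibility: A x = b.

This gives the KKT block system:
  [ Q   A^T ] [ x     ]   [-c ]
  [ A    0  ] [ lambda ] = [ b ]

Solving the linear system:
  x*      = (-1.1176, -1.9412)
  lambda* = (7.4118)
  f(x*)   = 22.9706

x* = (-1.1176, -1.9412), lambda* = (7.4118)


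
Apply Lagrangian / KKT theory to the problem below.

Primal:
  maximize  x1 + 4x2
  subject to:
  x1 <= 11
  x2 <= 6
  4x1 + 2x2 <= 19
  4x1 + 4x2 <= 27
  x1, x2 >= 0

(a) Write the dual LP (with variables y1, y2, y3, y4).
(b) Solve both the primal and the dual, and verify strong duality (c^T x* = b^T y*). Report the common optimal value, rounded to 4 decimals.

The standard primal-dual pair for 'max c^T x s.t. A x <= b, x >= 0' is:
  Dual:  min b^T y  s.t.  A^T y >= c,  y >= 0.

So the dual LP is:
  minimize  11y1 + 6y2 + 19y3 + 27y4
  subject to:
    y1 + 4y3 + 4y4 >= 1
    y2 + 2y3 + 4y4 >= 4
    y1, y2, y3, y4 >= 0

Solving the primal: x* = (0.75, 6).
  primal value c^T x* = 24.75.
Solving the dual: y* = (0, 3, 0, 0.25).
  dual value b^T y* = 24.75.
Strong duality: c^T x* = b^T y*. Confirmed.

24.75


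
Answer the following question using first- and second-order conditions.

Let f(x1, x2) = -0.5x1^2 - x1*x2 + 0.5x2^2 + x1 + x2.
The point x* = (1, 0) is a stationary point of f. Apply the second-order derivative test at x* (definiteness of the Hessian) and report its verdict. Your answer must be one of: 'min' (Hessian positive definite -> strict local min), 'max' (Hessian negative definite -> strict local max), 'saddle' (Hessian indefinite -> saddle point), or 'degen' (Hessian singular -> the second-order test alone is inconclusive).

Compute the Hessian H = grad^2 f:
  H = [[-1, -1], [-1, 1]]
Verify stationarity: grad f(x*) = H x* + g = (0, 0).
Eigenvalues of H: -1.4142, 1.4142.
Eigenvalues have mixed signs, so H is indefinite -> x* is a saddle point.

saddle


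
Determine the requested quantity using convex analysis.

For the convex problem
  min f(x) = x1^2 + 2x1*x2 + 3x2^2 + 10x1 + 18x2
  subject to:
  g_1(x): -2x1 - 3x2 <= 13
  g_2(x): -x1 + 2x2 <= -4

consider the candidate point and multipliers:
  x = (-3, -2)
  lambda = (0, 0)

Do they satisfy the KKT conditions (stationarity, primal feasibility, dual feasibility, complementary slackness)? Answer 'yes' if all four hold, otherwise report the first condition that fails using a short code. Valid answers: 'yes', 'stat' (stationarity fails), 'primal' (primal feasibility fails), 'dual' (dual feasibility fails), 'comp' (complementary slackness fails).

Gradient of f: grad f(x) = Q x + c = (0, 0)
Constraint values g_i(x) = a_i^T x - b_i:
  g_1((-3, -2)) = -1
  g_2((-3, -2)) = 3
Stationarity residual: grad f(x) + sum_i lambda_i a_i = (0, 0)
  -> stationarity OK
Primal feasibility (all g_i <= 0): FAILS
Dual feasibility (all lambda_i >= 0): OK
Complementary slackness (lambda_i * g_i(x) = 0 for all i): OK

Verdict: the first failing condition is primal_feasibility -> primal.

primal


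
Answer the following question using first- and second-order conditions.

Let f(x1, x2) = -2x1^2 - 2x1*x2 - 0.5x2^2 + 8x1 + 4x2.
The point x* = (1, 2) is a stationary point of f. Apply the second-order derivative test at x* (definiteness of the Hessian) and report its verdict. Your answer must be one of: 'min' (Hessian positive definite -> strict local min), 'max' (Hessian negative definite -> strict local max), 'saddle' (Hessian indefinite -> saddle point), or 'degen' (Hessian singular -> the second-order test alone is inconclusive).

Compute the Hessian H = grad^2 f:
  H = [[-4, -2], [-2, -1]]
Verify stationarity: grad f(x*) = H x* + g = (0, 0).
Eigenvalues of H: -5, 0.
H has a zero eigenvalue (singular; negative semidefinite but not definite), so H is neither positive definite, negative definite, nor indefinite. The second-order test alone is inconclusive -> degen.
(Indeed, f is constant along the null direction of H through x*, so x* is not a strict local extremum.)

degen


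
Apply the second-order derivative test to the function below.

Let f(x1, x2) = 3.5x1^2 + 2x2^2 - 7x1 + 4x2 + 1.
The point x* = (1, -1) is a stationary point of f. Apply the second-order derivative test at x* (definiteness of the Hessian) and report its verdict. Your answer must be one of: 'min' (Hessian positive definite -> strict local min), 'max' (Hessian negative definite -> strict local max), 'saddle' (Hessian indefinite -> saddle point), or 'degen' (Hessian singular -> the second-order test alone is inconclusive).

Compute the Hessian H = grad^2 f:
  H = [[7, 0], [0, 4]]
Verify stationarity: grad f(x*) = H x* + g = (0, 0).
Eigenvalues of H: 4, 7.
Both eigenvalues > 0, so H is positive definite -> x* is a strict local min.

min


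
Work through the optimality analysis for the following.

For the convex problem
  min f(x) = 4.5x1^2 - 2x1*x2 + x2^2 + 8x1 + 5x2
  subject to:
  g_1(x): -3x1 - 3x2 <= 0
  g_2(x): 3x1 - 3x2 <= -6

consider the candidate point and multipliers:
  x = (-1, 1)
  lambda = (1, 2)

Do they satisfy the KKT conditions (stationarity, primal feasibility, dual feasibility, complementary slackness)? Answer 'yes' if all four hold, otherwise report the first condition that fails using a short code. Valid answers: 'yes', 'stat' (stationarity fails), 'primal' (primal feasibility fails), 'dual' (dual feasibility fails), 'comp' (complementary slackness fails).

Gradient of f: grad f(x) = Q x + c = (-3, 9)
Constraint values g_i(x) = a_i^T x - b_i:
  g_1((-1, 1)) = 0
  g_2((-1, 1)) = 0
Stationarity residual: grad f(x) + sum_i lambda_i a_i = (0, 0)
  -> stationarity OK
Primal feasibility (all g_i <= 0): OK
Dual feasibility (all lambda_i >= 0): OK
Complementary slackness (lambda_i * g_i(x) = 0 for all i): OK

Verdict: yes, KKT holds.

yes


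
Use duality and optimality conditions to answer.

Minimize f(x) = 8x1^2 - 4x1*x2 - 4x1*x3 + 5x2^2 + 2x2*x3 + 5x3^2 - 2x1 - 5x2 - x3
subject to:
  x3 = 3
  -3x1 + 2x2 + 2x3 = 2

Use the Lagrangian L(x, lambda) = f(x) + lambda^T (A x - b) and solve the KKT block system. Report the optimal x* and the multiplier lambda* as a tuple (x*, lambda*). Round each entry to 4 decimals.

Form the Lagrangian:
  L(x, lambda) = (1/2) x^T Q x + c^T x + lambda^T (A x - b)
Stationarity (grad_x L = 0): Q x + c + A^T lambda = 0.
Primal feasibility: A x = b.

This gives the KKT block system:
  [ Q   A^T ] [ x     ]   [-c ]
  [ A    0  ] [ lambda ] = [ b ]

Solving the linear system:
  x*      = (1.3019, -0.0472, 3)
  lambda* = (-28.3774, 2.3396)
  f(x*)   = 37.5425

x* = (1.3019, -0.0472, 3), lambda* = (-28.3774, 2.3396)


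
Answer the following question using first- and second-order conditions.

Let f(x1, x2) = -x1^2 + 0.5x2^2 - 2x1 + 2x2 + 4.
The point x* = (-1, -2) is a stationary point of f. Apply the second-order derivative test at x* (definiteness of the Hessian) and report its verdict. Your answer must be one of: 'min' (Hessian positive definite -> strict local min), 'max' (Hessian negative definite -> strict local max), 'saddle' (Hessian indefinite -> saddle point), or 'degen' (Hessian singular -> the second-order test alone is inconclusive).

Compute the Hessian H = grad^2 f:
  H = [[-2, 0], [0, 1]]
Verify stationarity: grad f(x*) = H x* + g = (0, 0).
Eigenvalues of H: -2, 1.
Eigenvalues have mixed signs, so H is indefinite -> x* is a saddle point.

saddle


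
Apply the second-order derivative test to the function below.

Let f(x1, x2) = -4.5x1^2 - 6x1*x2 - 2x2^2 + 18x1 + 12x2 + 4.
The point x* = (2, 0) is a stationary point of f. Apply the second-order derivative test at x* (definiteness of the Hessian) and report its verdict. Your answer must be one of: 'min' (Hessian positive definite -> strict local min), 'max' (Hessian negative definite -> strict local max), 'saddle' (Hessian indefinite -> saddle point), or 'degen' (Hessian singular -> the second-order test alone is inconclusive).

Compute the Hessian H = grad^2 f:
  H = [[-9, -6], [-6, -4]]
Verify stationarity: grad f(x*) = H x* + g = (0, 0).
Eigenvalues of H: -13, 0.
H has a zero eigenvalue (singular; negative semidefinite but not definite), so H is neither positive definite, negative definite, nor indefinite. The second-order test alone is inconclusive -> degen.
(Indeed, f is constant along the null direction of H through x*, so x* is not a strict local extremum.)

degen


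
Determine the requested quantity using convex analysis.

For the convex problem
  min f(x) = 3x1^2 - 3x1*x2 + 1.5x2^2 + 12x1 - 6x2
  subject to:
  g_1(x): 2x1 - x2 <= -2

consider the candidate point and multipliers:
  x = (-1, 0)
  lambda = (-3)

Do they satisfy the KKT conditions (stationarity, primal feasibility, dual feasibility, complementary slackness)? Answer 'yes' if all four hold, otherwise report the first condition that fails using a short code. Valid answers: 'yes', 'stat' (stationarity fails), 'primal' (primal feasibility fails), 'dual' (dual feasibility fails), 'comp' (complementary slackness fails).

Gradient of f: grad f(x) = Q x + c = (6, -3)
Constraint values g_i(x) = a_i^T x - b_i:
  g_1((-1, 0)) = 0
Stationarity residual: grad f(x) + sum_i lambda_i a_i = (0, 0)
  -> stationarity OK
Primal feasibility (all g_i <= 0): OK
Dual feasibility (all lambda_i >= 0): FAILS
Complementary slackness (lambda_i * g_i(x) = 0 for all i): OK

Verdict: the first failing condition is dual_feasibility -> dual.

dual


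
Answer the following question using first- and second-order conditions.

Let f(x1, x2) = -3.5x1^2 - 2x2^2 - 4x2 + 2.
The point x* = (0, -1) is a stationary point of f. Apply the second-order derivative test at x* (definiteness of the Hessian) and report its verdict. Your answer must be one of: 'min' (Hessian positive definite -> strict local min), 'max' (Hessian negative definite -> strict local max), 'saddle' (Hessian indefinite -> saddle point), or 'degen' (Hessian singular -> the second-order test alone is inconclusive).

Compute the Hessian H = grad^2 f:
  H = [[-7, 0], [0, -4]]
Verify stationarity: grad f(x*) = H x* + g = (0, 0).
Eigenvalues of H: -7, -4.
Both eigenvalues < 0, so H is negative definite -> x* is a strict local max.

max


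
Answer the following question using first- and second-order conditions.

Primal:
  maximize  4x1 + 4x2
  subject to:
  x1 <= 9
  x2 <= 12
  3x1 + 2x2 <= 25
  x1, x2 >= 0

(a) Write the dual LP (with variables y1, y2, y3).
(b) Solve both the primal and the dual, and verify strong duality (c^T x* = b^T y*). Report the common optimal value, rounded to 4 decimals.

The standard primal-dual pair for 'max c^T x s.t. A x <= b, x >= 0' is:
  Dual:  min b^T y  s.t.  A^T y >= c,  y >= 0.

So the dual LP is:
  minimize  9y1 + 12y2 + 25y3
  subject to:
    y1 + 3y3 >= 4
    y2 + 2y3 >= 4
    y1, y2, y3 >= 0

Solving the primal: x* = (0.3333, 12).
  primal value c^T x* = 49.3333.
Solving the dual: y* = (0, 1.3333, 1.3333).
  dual value b^T y* = 49.3333.
Strong duality: c^T x* = b^T y*. Confirmed.

49.3333


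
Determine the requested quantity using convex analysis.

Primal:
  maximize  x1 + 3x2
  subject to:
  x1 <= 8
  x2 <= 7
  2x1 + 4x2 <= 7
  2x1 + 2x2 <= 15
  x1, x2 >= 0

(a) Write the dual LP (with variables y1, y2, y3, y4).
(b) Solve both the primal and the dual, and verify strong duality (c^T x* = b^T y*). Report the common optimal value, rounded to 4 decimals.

The standard primal-dual pair for 'max c^T x s.t. A x <= b, x >= 0' is:
  Dual:  min b^T y  s.t.  A^T y >= c,  y >= 0.

So the dual LP is:
  minimize  8y1 + 7y2 + 7y3 + 15y4
  subject to:
    y1 + 2y3 + 2y4 >= 1
    y2 + 4y3 + 2y4 >= 3
    y1, y2, y3, y4 >= 0

Solving the primal: x* = (0, 1.75).
  primal value c^T x* = 5.25.
Solving the dual: y* = (0, 0, 0.75, 0).
  dual value b^T y* = 5.25.
Strong duality: c^T x* = b^T y*. Confirmed.

5.25


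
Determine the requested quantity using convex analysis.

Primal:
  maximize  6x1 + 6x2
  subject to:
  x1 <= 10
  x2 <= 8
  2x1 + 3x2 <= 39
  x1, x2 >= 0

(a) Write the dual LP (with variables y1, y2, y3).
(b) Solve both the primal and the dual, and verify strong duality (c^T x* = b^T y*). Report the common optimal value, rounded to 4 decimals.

The standard primal-dual pair for 'max c^T x s.t. A x <= b, x >= 0' is:
  Dual:  min b^T y  s.t.  A^T y >= c,  y >= 0.

So the dual LP is:
  minimize  10y1 + 8y2 + 39y3
  subject to:
    y1 + 2y3 >= 6
    y2 + 3y3 >= 6
    y1, y2, y3 >= 0

Solving the primal: x* = (10, 6.3333).
  primal value c^T x* = 98.
Solving the dual: y* = (2, 0, 2).
  dual value b^T y* = 98.
Strong duality: c^T x* = b^T y*. Confirmed.

98


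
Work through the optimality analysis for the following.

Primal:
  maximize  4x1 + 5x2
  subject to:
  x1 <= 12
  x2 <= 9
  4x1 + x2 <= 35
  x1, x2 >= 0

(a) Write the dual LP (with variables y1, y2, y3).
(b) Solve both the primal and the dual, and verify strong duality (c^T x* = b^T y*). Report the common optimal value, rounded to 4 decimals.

The standard primal-dual pair for 'max c^T x s.t. A x <= b, x >= 0' is:
  Dual:  min b^T y  s.t.  A^T y >= c,  y >= 0.

So the dual LP is:
  minimize  12y1 + 9y2 + 35y3
  subject to:
    y1 + 4y3 >= 4
    y2 + y3 >= 5
    y1, y2, y3 >= 0

Solving the primal: x* = (6.5, 9).
  primal value c^T x* = 71.
Solving the dual: y* = (0, 4, 1).
  dual value b^T y* = 71.
Strong duality: c^T x* = b^T y*. Confirmed.

71


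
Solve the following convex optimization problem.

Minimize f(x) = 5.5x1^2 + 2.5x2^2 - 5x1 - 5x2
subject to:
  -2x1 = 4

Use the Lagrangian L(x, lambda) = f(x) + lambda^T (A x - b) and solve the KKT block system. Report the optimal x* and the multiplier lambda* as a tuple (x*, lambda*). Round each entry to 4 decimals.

Form the Lagrangian:
  L(x, lambda) = (1/2) x^T Q x + c^T x + lambda^T (A x - b)
Stationarity (grad_x L = 0): Q x + c + A^T lambda = 0.
Primal feasibility: A x = b.

This gives the KKT block system:
  [ Q   A^T ] [ x     ]   [-c ]
  [ A    0  ] [ lambda ] = [ b ]

Solving the linear system:
  x*      = (-2, 1)
  lambda* = (-13.5)
  f(x*)   = 29.5

x* = (-2, 1), lambda* = (-13.5)


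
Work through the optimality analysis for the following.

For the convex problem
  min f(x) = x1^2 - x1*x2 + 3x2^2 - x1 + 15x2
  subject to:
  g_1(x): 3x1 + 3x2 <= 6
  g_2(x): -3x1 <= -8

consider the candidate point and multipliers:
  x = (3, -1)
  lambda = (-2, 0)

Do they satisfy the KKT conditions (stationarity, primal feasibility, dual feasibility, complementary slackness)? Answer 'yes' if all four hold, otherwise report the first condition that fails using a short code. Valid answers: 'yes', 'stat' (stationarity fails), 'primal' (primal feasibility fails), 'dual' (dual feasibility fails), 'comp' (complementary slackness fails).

Gradient of f: grad f(x) = Q x + c = (6, 6)
Constraint values g_i(x) = a_i^T x - b_i:
  g_1((3, -1)) = 0
  g_2((3, -1)) = -1
Stationarity residual: grad f(x) + sum_i lambda_i a_i = (0, 0)
  -> stationarity OK
Primal feasibility (all g_i <= 0): OK
Dual feasibility (all lambda_i >= 0): FAILS
Complementary slackness (lambda_i * g_i(x) = 0 for all i): OK

Verdict: the first failing condition is dual_feasibility -> dual.

dual


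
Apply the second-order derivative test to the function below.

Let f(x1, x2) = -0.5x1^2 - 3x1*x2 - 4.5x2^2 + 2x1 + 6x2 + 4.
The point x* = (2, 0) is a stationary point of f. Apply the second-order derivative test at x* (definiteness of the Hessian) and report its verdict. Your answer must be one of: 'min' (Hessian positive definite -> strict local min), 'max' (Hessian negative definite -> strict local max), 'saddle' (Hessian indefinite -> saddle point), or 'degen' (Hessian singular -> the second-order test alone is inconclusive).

Compute the Hessian H = grad^2 f:
  H = [[-1, -3], [-3, -9]]
Verify stationarity: grad f(x*) = H x* + g = (0, 0).
Eigenvalues of H: -10, 0.
H has a zero eigenvalue (singular; negative semidefinite but not definite), so H is neither positive definite, negative definite, nor indefinite. The second-order test alone is inconclusive -> degen.
(Indeed, f is constant along the null direction of H through x*, so x* is not a strict local extremum.)

degen


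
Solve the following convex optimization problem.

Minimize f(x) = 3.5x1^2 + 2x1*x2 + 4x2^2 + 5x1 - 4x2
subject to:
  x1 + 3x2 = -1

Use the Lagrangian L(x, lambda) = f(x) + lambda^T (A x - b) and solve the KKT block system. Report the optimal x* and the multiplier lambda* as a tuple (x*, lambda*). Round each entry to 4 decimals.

Form the Lagrangian:
  L(x, lambda) = (1/2) x^T Q x + c^T x + lambda^T (A x - b)
Stationarity (grad_x L = 0): Q x + c + A^T lambda = 0.
Primal feasibility: A x = b.

This gives the KKT block system:
  [ Q   A^T ] [ x     ]   [-c ]
  [ A    0  ] [ lambda ] = [ b ]

Solving the linear system:
  x*      = (-1, 0)
  lambda* = (2)
  f(x*)   = -1.5

x* = (-1, 0), lambda* = (2)


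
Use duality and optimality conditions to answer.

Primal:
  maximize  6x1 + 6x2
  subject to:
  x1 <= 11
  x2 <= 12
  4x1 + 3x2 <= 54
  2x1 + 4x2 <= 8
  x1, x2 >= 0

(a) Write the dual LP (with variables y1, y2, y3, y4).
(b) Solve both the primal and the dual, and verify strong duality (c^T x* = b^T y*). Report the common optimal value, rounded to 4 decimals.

The standard primal-dual pair for 'max c^T x s.t. A x <= b, x >= 0' is:
  Dual:  min b^T y  s.t.  A^T y >= c,  y >= 0.

So the dual LP is:
  minimize  11y1 + 12y2 + 54y3 + 8y4
  subject to:
    y1 + 4y3 + 2y4 >= 6
    y2 + 3y3 + 4y4 >= 6
    y1, y2, y3, y4 >= 0

Solving the primal: x* = (4, 0).
  primal value c^T x* = 24.
Solving the dual: y* = (0, 0, 0, 3).
  dual value b^T y* = 24.
Strong duality: c^T x* = b^T y*. Confirmed.

24


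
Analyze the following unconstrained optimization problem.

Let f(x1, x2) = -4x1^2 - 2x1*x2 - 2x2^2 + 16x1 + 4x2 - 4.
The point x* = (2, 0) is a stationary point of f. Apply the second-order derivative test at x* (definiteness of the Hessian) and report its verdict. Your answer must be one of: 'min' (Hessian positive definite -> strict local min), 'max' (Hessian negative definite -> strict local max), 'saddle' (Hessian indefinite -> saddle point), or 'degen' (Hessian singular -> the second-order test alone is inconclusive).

Compute the Hessian H = grad^2 f:
  H = [[-8, -2], [-2, -4]]
Verify stationarity: grad f(x*) = H x* + g = (0, 0).
Eigenvalues of H: -8.8284, -3.1716.
Both eigenvalues < 0, so H is negative definite -> x* is a strict local max.

max


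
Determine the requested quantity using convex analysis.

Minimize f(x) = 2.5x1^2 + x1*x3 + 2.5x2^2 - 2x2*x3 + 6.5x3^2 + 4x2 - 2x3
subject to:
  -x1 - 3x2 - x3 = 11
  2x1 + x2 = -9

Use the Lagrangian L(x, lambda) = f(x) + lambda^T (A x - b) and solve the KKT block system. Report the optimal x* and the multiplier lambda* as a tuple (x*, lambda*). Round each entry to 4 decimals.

Form the Lagrangian:
  L(x, lambda) = (1/2) x^T Q x + c^T x + lambda^T (A x - b)
Stationarity (grad_x L = 0): Q x + c + A^T lambda = 0.
Primal feasibility: A x = b.

This gives the KKT block system:
  [ Q   A^T ] [ x     ]   [-c ]
  [ A    0  ] [ lambda ] = [ b ]

Solving the linear system:
  x*      = (-3.205, -2.59, -0.025)
  lambda* = (-0.35, 7.85)
  f(x*)   = 32.095

x* = (-3.205, -2.59, -0.025), lambda* = (-0.35, 7.85)


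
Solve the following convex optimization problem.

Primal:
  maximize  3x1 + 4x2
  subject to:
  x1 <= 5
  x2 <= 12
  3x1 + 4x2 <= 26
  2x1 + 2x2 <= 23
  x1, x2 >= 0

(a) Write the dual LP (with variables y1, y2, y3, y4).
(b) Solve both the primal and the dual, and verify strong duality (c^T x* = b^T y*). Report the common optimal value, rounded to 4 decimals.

The standard primal-dual pair for 'max c^T x s.t. A x <= b, x >= 0' is:
  Dual:  min b^T y  s.t.  A^T y >= c,  y >= 0.

So the dual LP is:
  minimize  5y1 + 12y2 + 26y3 + 23y4
  subject to:
    y1 + 3y3 + 2y4 >= 3
    y2 + 4y3 + 2y4 >= 4
    y1, y2, y3, y4 >= 0

Solving the primal: x* = (0, 6.5).
  primal value c^T x* = 26.
Solving the dual: y* = (0, 0, 1, 0).
  dual value b^T y* = 26.
Strong duality: c^T x* = b^T y*. Confirmed.

26


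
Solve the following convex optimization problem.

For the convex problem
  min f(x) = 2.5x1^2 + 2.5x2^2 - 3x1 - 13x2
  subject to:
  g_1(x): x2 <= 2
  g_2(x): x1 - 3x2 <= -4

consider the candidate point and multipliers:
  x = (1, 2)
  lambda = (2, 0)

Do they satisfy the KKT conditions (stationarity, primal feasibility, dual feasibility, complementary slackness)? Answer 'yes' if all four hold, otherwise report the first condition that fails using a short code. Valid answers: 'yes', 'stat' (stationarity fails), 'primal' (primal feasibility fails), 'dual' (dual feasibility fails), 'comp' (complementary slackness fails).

Gradient of f: grad f(x) = Q x + c = (2, -3)
Constraint values g_i(x) = a_i^T x - b_i:
  g_1((1, 2)) = 0
  g_2((1, 2)) = -1
Stationarity residual: grad f(x) + sum_i lambda_i a_i = (2, -1)
  -> stationarity FAILS
Primal feasibility (all g_i <= 0): OK
Dual feasibility (all lambda_i >= 0): OK
Complementary slackness (lambda_i * g_i(x) = 0 for all i): OK

Verdict: the first failing condition is stationarity -> stat.

stat


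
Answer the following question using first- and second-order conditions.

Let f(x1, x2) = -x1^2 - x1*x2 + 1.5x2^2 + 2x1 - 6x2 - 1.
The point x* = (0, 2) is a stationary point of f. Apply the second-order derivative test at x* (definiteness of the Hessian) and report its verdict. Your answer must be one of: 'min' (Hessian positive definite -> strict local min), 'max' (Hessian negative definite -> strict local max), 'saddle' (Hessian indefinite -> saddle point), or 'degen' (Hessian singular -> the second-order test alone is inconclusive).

Compute the Hessian H = grad^2 f:
  H = [[-2, -1], [-1, 3]]
Verify stationarity: grad f(x*) = H x* + g = (0, 0).
Eigenvalues of H: -2.1926, 3.1926.
Eigenvalues have mixed signs, so H is indefinite -> x* is a saddle point.

saddle


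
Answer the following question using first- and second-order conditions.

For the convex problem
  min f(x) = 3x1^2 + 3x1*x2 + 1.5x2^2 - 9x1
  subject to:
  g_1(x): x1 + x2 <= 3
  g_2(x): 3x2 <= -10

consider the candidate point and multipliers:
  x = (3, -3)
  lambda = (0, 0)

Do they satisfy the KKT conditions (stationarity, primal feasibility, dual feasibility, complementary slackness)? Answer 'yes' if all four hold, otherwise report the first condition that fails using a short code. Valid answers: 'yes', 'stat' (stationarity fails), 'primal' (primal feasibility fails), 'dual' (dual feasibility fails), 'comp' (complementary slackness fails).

Gradient of f: grad f(x) = Q x + c = (0, 0)
Constraint values g_i(x) = a_i^T x - b_i:
  g_1((3, -3)) = -3
  g_2((3, -3)) = 1
Stationarity residual: grad f(x) + sum_i lambda_i a_i = (0, 0)
  -> stationarity OK
Primal feasibility (all g_i <= 0): FAILS
Dual feasibility (all lambda_i >= 0): OK
Complementary slackness (lambda_i * g_i(x) = 0 for all i): OK

Verdict: the first failing condition is primal_feasibility -> primal.

primal


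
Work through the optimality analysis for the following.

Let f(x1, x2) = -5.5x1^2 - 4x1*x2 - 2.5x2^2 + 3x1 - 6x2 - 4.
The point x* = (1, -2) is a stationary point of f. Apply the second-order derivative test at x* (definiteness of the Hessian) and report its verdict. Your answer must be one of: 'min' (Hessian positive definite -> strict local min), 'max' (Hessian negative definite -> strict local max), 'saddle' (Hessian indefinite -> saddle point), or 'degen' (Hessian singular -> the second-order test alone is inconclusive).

Compute the Hessian H = grad^2 f:
  H = [[-11, -4], [-4, -5]]
Verify stationarity: grad f(x*) = H x* + g = (0, 0).
Eigenvalues of H: -13, -3.
Both eigenvalues < 0, so H is negative definite -> x* is a strict local max.

max


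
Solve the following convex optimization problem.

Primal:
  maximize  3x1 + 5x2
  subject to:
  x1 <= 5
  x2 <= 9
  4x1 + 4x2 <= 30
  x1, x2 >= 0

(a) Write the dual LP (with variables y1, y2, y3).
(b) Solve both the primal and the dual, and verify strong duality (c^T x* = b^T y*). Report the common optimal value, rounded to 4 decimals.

The standard primal-dual pair for 'max c^T x s.t. A x <= b, x >= 0' is:
  Dual:  min b^T y  s.t.  A^T y >= c,  y >= 0.

So the dual LP is:
  minimize  5y1 + 9y2 + 30y3
  subject to:
    y1 + 4y3 >= 3
    y2 + 4y3 >= 5
    y1, y2, y3 >= 0

Solving the primal: x* = (0, 7.5).
  primal value c^T x* = 37.5.
Solving the dual: y* = (0, 0, 1.25).
  dual value b^T y* = 37.5.
Strong duality: c^T x* = b^T y*. Confirmed.

37.5


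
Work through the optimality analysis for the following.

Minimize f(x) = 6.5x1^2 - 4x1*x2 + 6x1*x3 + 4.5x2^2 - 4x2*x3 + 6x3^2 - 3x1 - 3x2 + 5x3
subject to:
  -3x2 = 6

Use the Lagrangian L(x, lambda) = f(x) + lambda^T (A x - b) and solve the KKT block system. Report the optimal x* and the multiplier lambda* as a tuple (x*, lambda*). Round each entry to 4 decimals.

Form the Lagrangian:
  L(x, lambda) = (1/2) x^T Q x + c^T x + lambda^T (A x - b)
Stationarity (grad_x L = 0): Q x + c + A^T lambda = 0.
Primal feasibility: A x = b.

This gives the KKT block system:
  [ Q   A^T ] [ x     ]   [-c ]
  [ A    0  ] [ lambda ] = [ b ]

Solving the linear system:
  x*      = (0.15, -2, -1.1583)
  lambda* = (-5.6556)
  f(x*)   = 16.8458

x* = (0.15, -2, -1.1583), lambda* = (-5.6556)


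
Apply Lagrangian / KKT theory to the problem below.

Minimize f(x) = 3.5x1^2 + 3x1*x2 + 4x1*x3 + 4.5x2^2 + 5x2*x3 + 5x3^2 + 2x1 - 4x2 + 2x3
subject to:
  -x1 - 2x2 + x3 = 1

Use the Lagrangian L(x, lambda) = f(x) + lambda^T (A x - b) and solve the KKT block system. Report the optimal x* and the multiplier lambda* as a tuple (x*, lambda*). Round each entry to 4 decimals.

Form the Lagrangian:
  L(x, lambda) = (1/2) x^T Q x + c^T x + lambda^T (A x - b)
Stationarity (grad_x L = 0): Q x + c + A^T lambda = 0.
Primal feasibility: A x = b.

This gives the KKT block system:
  [ Q   A^T ] [ x     ]   [-c ]
  [ A    0  ] [ lambda ] = [ b ]

Solving the linear system:
  x*      = (-0.7972, 0.0536, 0.31)
  lambda* = (-2.1795)
  f(x*)   = 0.4953

x* = (-0.7972, 0.0536, 0.31), lambda* = (-2.1795)


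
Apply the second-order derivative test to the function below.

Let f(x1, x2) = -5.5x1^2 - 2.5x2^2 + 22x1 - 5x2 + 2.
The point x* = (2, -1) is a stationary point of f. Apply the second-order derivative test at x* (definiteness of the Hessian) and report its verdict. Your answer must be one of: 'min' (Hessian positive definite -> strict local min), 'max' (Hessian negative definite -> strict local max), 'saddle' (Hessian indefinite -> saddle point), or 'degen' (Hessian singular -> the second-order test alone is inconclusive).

Compute the Hessian H = grad^2 f:
  H = [[-11, 0], [0, -5]]
Verify stationarity: grad f(x*) = H x* + g = (0, 0).
Eigenvalues of H: -11, -5.
Both eigenvalues < 0, so H is negative definite -> x* is a strict local max.

max


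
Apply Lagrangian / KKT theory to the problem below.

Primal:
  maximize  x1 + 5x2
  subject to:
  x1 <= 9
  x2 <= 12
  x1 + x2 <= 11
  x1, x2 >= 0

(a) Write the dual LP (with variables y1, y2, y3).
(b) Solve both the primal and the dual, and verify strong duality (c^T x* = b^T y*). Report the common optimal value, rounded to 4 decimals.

The standard primal-dual pair for 'max c^T x s.t. A x <= b, x >= 0' is:
  Dual:  min b^T y  s.t.  A^T y >= c,  y >= 0.

So the dual LP is:
  minimize  9y1 + 12y2 + 11y3
  subject to:
    y1 + y3 >= 1
    y2 + y3 >= 5
    y1, y2, y3 >= 0

Solving the primal: x* = (0, 11).
  primal value c^T x* = 55.
Solving the dual: y* = (0, 0, 5).
  dual value b^T y* = 55.
Strong duality: c^T x* = b^T y*. Confirmed.

55


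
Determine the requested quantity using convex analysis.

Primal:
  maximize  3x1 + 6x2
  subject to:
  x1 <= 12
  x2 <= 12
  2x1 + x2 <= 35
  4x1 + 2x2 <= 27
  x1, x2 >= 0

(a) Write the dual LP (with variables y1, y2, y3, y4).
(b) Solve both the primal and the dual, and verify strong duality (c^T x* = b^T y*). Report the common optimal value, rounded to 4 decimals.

The standard primal-dual pair for 'max c^T x s.t. A x <= b, x >= 0' is:
  Dual:  min b^T y  s.t.  A^T y >= c,  y >= 0.

So the dual LP is:
  minimize  12y1 + 12y2 + 35y3 + 27y4
  subject to:
    y1 + 2y3 + 4y4 >= 3
    y2 + y3 + 2y4 >= 6
    y1, y2, y3, y4 >= 0

Solving the primal: x* = (0.75, 12).
  primal value c^T x* = 74.25.
Solving the dual: y* = (0, 4.5, 0, 0.75).
  dual value b^T y* = 74.25.
Strong duality: c^T x* = b^T y*. Confirmed.

74.25


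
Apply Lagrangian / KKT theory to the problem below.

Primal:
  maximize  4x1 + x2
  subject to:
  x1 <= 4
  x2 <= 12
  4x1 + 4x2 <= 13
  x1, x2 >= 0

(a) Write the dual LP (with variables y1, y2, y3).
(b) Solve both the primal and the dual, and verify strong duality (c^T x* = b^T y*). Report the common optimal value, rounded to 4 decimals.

The standard primal-dual pair for 'max c^T x s.t. A x <= b, x >= 0' is:
  Dual:  min b^T y  s.t.  A^T y >= c,  y >= 0.

So the dual LP is:
  minimize  4y1 + 12y2 + 13y3
  subject to:
    y1 + 4y3 >= 4
    y2 + 4y3 >= 1
    y1, y2, y3 >= 0

Solving the primal: x* = (3.25, 0).
  primal value c^T x* = 13.
Solving the dual: y* = (0, 0, 1).
  dual value b^T y* = 13.
Strong duality: c^T x* = b^T y*. Confirmed.

13


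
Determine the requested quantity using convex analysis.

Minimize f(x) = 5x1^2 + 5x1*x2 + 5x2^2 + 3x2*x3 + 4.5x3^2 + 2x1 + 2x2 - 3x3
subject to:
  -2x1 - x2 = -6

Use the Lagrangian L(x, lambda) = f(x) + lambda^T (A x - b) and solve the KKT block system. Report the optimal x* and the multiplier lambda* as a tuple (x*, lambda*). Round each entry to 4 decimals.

Form the Lagrangian:
  L(x, lambda) = (1/2) x^T Q x + c^T x + lambda^T (A x - b)
Stationarity (grad_x L = 0): Q x + c + A^T lambda = 0.
Primal feasibility: A x = b.

This gives the KKT block system:
  [ Q   A^T ] [ x     ]   [-c ]
  [ A    0  ] [ lambda ] = [ b ]

Solving the linear system:
  x*      = (3.1538, -0.3077, 0.4359)
  lambda* = (16)
  f(x*)   = 50.1923

x* = (3.1538, -0.3077, 0.4359), lambda* = (16)


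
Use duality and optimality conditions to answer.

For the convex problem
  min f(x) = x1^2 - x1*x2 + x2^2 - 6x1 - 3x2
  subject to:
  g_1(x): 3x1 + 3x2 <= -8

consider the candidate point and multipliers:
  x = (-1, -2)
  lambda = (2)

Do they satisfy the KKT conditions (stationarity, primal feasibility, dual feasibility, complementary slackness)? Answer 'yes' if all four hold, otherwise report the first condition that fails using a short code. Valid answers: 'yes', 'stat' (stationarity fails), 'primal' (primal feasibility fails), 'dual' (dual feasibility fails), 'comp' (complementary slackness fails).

Gradient of f: grad f(x) = Q x + c = (-6, -6)
Constraint values g_i(x) = a_i^T x - b_i:
  g_1((-1, -2)) = -1
Stationarity residual: grad f(x) + sum_i lambda_i a_i = (0, 0)
  -> stationarity OK
Primal feasibility (all g_i <= 0): OK
Dual feasibility (all lambda_i >= 0): OK
Complementary slackness (lambda_i * g_i(x) = 0 for all i): FAILS

Verdict: the first failing condition is complementary_slackness -> comp.

comp


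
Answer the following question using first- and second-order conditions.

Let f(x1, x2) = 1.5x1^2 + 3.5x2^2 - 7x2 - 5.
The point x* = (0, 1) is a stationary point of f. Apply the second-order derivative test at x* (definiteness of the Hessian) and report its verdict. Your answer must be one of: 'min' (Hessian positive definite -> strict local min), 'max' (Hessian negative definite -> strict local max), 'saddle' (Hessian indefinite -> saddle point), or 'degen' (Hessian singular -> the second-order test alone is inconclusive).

Compute the Hessian H = grad^2 f:
  H = [[3, 0], [0, 7]]
Verify stationarity: grad f(x*) = H x* + g = (0, 0).
Eigenvalues of H: 3, 7.
Both eigenvalues > 0, so H is positive definite -> x* is a strict local min.

min


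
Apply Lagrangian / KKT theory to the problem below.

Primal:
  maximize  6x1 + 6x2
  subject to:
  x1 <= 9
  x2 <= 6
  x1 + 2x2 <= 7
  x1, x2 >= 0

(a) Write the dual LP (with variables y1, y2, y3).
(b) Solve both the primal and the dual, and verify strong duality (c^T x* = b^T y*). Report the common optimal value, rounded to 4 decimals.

The standard primal-dual pair for 'max c^T x s.t. A x <= b, x >= 0' is:
  Dual:  min b^T y  s.t.  A^T y >= c,  y >= 0.

So the dual LP is:
  minimize  9y1 + 6y2 + 7y3
  subject to:
    y1 + y3 >= 6
    y2 + 2y3 >= 6
    y1, y2, y3 >= 0

Solving the primal: x* = (7, 0).
  primal value c^T x* = 42.
Solving the dual: y* = (0, 0, 6).
  dual value b^T y* = 42.
Strong duality: c^T x* = b^T y*. Confirmed.

42


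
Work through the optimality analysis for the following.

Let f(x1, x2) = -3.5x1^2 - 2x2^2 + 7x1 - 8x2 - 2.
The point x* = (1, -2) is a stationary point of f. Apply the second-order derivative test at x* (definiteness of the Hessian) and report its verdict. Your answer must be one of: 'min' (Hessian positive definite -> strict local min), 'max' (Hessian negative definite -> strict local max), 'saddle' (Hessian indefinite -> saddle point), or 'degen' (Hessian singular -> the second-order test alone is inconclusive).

Compute the Hessian H = grad^2 f:
  H = [[-7, 0], [0, -4]]
Verify stationarity: grad f(x*) = H x* + g = (0, 0).
Eigenvalues of H: -7, -4.
Both eigenvalues < 0, so H is negative definite -> x* is a strict local max.

max


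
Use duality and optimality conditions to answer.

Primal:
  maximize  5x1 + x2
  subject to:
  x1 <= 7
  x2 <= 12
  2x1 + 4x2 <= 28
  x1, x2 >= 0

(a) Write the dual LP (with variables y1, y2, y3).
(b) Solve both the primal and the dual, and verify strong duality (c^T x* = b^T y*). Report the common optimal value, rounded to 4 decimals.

The standard primal-dual pair for 'max c^T x s.t. A x <= b, x >= 0' is:
  Dual:  min b^T y  s.t.  A^T y >= c,  y >= 0.

So the dual LP is:
  minimize  7y1 + 12y2 + 28y3
  subject to:
    y1 + 2y3 >= 5
    y2 + 4y3 >= 1
    y1, y2, y3 >= 0

Solving the primal: x* = (7, 3.5).
  primal value c^T x* = 38.5.
Solving the dual: y* = (4.5, 0, 0.25).
  dual value b^T y* = 38.5.
Strong duality: c^T x* = b^T y*. Confirmed.

38.5


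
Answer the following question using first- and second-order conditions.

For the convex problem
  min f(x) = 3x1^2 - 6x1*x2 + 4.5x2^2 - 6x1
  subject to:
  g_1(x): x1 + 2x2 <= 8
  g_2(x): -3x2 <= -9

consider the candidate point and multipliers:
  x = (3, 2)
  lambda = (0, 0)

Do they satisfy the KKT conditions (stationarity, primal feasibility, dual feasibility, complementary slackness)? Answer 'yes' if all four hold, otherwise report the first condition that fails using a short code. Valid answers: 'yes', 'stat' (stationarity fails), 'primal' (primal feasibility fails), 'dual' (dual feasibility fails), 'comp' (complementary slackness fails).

Gradient of f: grad f(x) = Q x + c = (0, 0)
Constraint values g_i(x) = a_i^T x - b_i:
  g_1((3, 2)) = -1
  g_2((3, 2)) = 3
Stationarity residual: grad f(x) + sum_i lambda_i a_i = (0, 0)
  -> stationarity OK
Primal feasibility (all g_i <= 0): FAILS
Dual feasibility (all lambda_i >= 0): OK
Complementary slackness (lambda_i * g_i(x) = 0 for all i): OK

Verdict: the first failing condition is primal_feasibility -> primal.

primal


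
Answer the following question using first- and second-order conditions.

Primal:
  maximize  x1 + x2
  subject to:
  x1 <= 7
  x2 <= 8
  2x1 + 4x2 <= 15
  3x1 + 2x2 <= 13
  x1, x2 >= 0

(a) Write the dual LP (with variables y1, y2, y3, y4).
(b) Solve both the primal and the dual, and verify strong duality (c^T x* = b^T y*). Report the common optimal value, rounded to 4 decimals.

The standard primal-dual pair for 'max c^T x s.t. A x <= b, x >= 0' is:
  Dual:  min b^T y  s.t.  A^T y >= c,  y >= 0.

So the dual LP is:
  minimize  7y1 + 8y2 + 15y3 + 13y4
  subject to:
    y1 + 2y3 + 3y4 >= 1
    y2 + 4y3 + 2y4 >= 1
    y1, y2, y3, y4 >= 0

Solving the primal: x* = (2.75, 2.375).
  primal value c^T x* = 5.125.
Solving the dual: y* = (0, 0, 0.125, 0.25).
  dual value b^T y* = 5.125.
Strong duality: c^T x* = b^T y*. Confirmed.

5.125


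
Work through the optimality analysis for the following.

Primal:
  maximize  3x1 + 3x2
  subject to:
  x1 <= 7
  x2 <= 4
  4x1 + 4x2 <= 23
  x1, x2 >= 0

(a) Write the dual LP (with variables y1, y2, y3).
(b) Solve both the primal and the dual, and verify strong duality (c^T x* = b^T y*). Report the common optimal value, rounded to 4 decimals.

The standard primal-dual pair for 'max c^T x s.t. A x <= b, x >= 0' is:
  Dual:  min b^T y  s.t.  A^T y >= c,  y >= 0.

So the dual LP is:
  minimize  7y1 + 4y2 + 23y3
  subject to:
    y1 + 4y3 >= 3
    y2 + 4y3 >= 3
    y1, y2, y3 >= 0

Solving the primal: x* = (5.75, 0).
  primal value c^T x* = 17.25.
Solving the dual: y* = (0, 0, 0.75).
  dual value b^T y* = 17.25.
Strong duality: c^T x* = b^T y*. Confirmed.

17.25


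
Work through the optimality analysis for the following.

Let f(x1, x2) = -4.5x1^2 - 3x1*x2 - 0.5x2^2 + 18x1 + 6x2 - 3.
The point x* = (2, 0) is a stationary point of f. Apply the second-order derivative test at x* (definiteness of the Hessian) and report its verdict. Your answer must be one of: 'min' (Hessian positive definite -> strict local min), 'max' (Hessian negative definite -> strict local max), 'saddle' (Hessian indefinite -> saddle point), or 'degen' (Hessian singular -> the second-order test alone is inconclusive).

Compute the Hessian H = grad^2 f:
  H = [[-9, -3], [-3, -1]]
Verify stationarity: grad f(x*) = H x* + g = (0, 0).
Eigenvalues of H: -10, 0.
H has a zero eigenvalue (singular; negative semidefinite but not definite), so H is neither positive definite, negative definite, nor indefinite. The second-order test alone is inconclusive -> degen.
(Indeed, f is constant along the null direction of H through x*, so x* is not a strict local extremum.)

degen


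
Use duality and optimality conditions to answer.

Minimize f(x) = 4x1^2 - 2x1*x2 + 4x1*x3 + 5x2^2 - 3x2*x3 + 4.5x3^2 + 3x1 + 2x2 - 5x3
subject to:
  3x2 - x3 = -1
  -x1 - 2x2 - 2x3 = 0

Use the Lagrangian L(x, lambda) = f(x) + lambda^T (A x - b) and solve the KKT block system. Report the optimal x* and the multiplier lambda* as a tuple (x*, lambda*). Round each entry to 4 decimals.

Form the Lagrangian:
  L(x, lambda) = (1/2) x^T Q x + c^T x + lambda^T (A x - b)
Stationarity (grad_x L = 0): Q x + c + A^T lambda = 0.
Primal feasibility: A x = b.

This gives the KKT block system:
  [ Q   A^T ] [ x     ]   [-c ]
  [ A    0  ] [ lambda ] = [ b ]

Solving the linear system:
  x*      = (-0.8141, -0.1482, 0.5553)
  lambda* = (-0.8235, -0.9953)
  f(x*)   = -3.1694

x* = (-0.8141, -0.1482, 0.5553), lambda* = (-0.8235, -0.9953)


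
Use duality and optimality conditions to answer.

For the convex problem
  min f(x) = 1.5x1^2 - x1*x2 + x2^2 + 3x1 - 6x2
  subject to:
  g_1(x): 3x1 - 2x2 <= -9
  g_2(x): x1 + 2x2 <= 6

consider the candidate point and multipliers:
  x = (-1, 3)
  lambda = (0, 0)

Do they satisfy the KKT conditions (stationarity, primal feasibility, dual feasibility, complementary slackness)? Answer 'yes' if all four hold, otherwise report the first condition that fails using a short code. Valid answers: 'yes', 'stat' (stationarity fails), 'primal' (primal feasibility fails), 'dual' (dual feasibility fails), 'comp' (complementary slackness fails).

Gradient of f: grad f(x) = Q x + c = (-3, 1)
Constraint values g_i(x) = a_i^T x - b_i:
  g_1((-1, 3)) = 0
  g_2((-1, 3)) = -1
Stationarity residual: grad f(x) + sum_i lambda_i a_i = (-3, 1)
  -> stationarity FAILS
Primal feasibility (all g_i <= 0): OK
Dual feasibility (all lambda_i >= 0): OK
Complementary slackness (lambda_i * g_i(x) = 0 for all i): OK

Verdict: the first failing condition is stationarity -> stat.

stat
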